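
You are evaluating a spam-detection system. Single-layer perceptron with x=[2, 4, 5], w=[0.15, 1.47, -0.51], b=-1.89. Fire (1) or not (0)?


z = (2)·(0.15) + (4)·(1.47) + (5)·(-0.51) - 1.89
  = 1.74
step(z) = 1 (z≥0)

1


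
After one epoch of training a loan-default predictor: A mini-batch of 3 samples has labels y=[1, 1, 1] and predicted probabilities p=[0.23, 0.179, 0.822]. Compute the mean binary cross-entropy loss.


L[0] = -ln(0.23) = 1.4697
L[1] = -ln(0.179) = 1.7204
L[2] = -ln(0.822) = 0.196
mean = (1.4697 + 1.7204 + 0.196)/3 = 1.1287

1.1287


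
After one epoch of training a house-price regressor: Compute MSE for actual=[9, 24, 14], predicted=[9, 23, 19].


Squared errors: (9-9)²=0, (24-23)²=1, (14-19)²=25
Sum = 26
MSE = 26/3 = 26/3

26/3


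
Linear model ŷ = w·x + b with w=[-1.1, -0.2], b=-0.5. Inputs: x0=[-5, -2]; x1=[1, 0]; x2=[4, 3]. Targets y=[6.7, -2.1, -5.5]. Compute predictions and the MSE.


ŷ0 = (-1.1)·(-5) + (-0.2)·(-2) - 0.5 = 5.4
ŷ1 = (-1.1)·(1) + (-0.2)·(0) - 0.5 = -1.6
ŷ2 = (-1.1)·(4) + (-0.2)·(3) - 0.5 = -5.5
errors² = [1.69, 0.25, 0.0]
MSE = 1.9400/3 = 0.6467

0.6467


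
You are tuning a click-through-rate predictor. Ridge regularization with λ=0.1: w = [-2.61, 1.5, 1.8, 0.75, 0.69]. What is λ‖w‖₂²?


‖w‖₂² = (-2.61)² + (1.5)² + (1.8)² + (0.75)² + (0.69)²
     = 6.8121 + 2.25 + 3.24 + 0.5625 + 0.4761
     = 13.3407
λ·‖w‖₂² = 0.1·13.3407 = 1.33407

1.33407


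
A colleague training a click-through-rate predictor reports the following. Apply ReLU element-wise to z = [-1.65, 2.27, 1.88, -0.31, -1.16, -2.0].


ReLU(-1.65) = max(0, -1.65) = 0.0
ReLU(2.27) = max(0, 2.27) = 2.27
ReLU(1.88) = max(0, 1.88) = 1.88
ReLU(-0.31) = max(0, -0.31) = 0.0
ReLU(-1.16) = max(0, -1.16) = 0.0
ReLU(-2.0) = max(0, -2.0) = 0.0
result = [0.0, 2.27, 1.88, 0.0, 0.0, 0.0]

[0.0, 2.27, 1.88, 0.0, 0.0, 0.0]


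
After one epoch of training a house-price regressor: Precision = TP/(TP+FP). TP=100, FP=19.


Precision = TP/(TP+FP)
= 100/(100+19)
= 100/119 = 84.03%

84.03%


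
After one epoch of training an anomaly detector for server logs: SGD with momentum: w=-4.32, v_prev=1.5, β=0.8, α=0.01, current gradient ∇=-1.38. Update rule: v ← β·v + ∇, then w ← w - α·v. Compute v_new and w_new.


v_new = 0.8·1.5 - 1.38 = 1.2 - 1.38 = -0.18
w_new = -4.32 - 0.01·-0.18 = -4.32 + 0.0018 = -4.3182

v_new=-0.18, w_new=-4.3182


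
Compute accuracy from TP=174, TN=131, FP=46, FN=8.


Accuracy = (TP+TN)/(TP+TN+FP+FN)
= (174+131)/(359)
= 305/359 = 84.96%

84.96%


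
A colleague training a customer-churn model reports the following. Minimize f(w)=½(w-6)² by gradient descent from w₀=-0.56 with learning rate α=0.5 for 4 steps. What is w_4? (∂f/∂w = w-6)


step 1: grad = -0.56-6 = -6.56; w = -0.56 - 0.5·(-6.56) = 2.72
step 2: grad = 2.72-6 = -3.28; w = 2.72 - 0.5·(-3.28) = 4.36
step 3: grad = 4.36-6 = -1.64; w = 4.36 - 0.5·(-1.64) = 5.18
step 4: grad = 5.18-6 = -0.82; w = 5.18 - 0.5·(-0.82) = 5.59

5.59


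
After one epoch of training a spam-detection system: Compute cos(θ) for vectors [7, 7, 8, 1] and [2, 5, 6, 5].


A·B = 7·2 + 7·5 + 8·6 + 1·5 = 102
‖A‖ = √163 = 12.7671, ‖B‖ = √90 = 9.4868
cos = 102/(√163·√90) = 102/√14670 = 0.8421

0.8421


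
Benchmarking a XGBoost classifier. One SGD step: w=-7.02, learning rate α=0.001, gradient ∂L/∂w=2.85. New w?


w_new = w - α·∇
= -7.02 - 0.001·2.85
= -7.02 - 0.00285
= -7.02285

-7.02285


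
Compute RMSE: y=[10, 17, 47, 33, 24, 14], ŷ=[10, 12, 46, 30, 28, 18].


MSE = 67/6 = 11.1667
RMSE = √(67/6) = 3.3417

3.3417


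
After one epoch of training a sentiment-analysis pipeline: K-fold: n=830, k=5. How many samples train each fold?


Fold size = 830/5 = 166
Training per fold = 830 - 166 = 664

664


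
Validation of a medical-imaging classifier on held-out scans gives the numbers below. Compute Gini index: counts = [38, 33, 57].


Probabilities: [38/128, 33/128, 57/128] ≈ [0.2969, 0.2578, 0.4453]
Σpᵢ² = (1444 + 1089 + 3249)/128² = 5782/16384
Gini = 1 - Σpᵢ² = 1 - 5782/16384 = 0.6471

0.6471


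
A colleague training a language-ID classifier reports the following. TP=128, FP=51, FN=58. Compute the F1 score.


Precision = 128/179 = 0.7151
Recall = 128/186 = 0.6882
F1 = 2·P·R/(P+R) = 2·TP/(2·TP+FP+FN) = 256/(256+51+58) = 256/365 = 0.7014

0.7014


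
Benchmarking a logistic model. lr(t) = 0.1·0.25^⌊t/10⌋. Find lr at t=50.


n_drops = ⌊50/10⌋ = 5
lr = 0.1·0.25^5 = 0.1·0.0009765625 = 0.00009765625

0.00009765625


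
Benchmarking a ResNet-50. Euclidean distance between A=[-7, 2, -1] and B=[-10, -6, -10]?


d = √((-7+ 10)² + (2+ 6)² + (-1+ 10)²)
  = √(9 + 64 + 81)
  = √154 = 12.4097

12.4097


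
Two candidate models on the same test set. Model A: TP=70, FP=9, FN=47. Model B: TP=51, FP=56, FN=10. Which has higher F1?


Model A: P=70/79=0.8861, R=70/117=0.5983, F1=2PR/(P+R)=2TP/(2TP+FP+FN)=140/196=0.7143
Model B: P=51/107=0.4766, R=51/61=0.8361, F1=2PR/(P+R)=2TP/(2TP+FP+FN)=102/168=0.6071
0.7143 > 0.6071 → Model A

Model A


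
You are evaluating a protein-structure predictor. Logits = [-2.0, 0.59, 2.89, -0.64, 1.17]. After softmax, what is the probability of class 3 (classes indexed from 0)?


Exponentials: e^-2.0=0.1353, e^0.59=1.804, e^2.89=17.9933, e^-0.64=0.5273, e^1.17=3.222
Sum = 23.6819
Softmax = [0.0057, 0.0762, 0.7598, 0.0223, 0.1361]
p[3] = 0.5273/23.6819 = 0.0223

0.0223


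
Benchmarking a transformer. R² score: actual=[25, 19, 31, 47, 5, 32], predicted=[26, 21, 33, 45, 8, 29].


ȳ = 26.5
SS_res = Σ(y-ŷ)² = 31
SS_tot = Σ(y-ȳ)² = 991.5
R² = 1 - SS_res/SS_tot = 1 - 0.0313 = 0.9687

0.9687


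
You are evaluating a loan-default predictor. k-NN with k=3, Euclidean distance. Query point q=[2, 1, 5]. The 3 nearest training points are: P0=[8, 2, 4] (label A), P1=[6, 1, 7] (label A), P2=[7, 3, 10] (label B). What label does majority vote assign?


d(q,P0) = 6.1644  (label A)
d(q,P1) = 4.4721  (label A)
d(q,P2) = 7.3485  (label B)
Votes: A=2, B=1
Majority → A

A


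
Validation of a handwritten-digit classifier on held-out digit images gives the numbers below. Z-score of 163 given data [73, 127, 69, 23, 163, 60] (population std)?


μ = 85.8333, σ = 46.0305
z = (163 - 85.8333)/46.0305 = 1.6764

1.6764


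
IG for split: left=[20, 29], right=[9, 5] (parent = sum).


Parent = [29, 34], H_parent = 0.9955
H_left = 0.9755 (n=49), H_right = 0.9403 (n=14)
H_children = (49/63)·0.9755 + (14/63)·0.9403 = 0.9677
IG = 0.9955 - 0.9677 = 0.0278

0.0278


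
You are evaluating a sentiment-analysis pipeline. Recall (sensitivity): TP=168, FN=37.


Recall = TP/(TP+FN)
= 168/(168+37)
= 168/205 = 81.95%

81.95%


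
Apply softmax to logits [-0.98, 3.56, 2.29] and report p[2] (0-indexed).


Exponentials: e^-0.98=0.3753, e^3.56=35.1632, e^2.29=9.8749
Sum = 45.4134
Softmax = [0.0083, 0.7743, 0.2174]
p[2] = 9.8749/45.4134 = 0.2174

0.2174


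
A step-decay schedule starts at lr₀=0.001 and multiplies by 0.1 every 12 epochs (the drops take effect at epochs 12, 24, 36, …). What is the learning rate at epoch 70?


n_drops = ⌊70/12⌋ = 5
lr = 0.001·0.1^5 = 0.001·0.00001 = 0.00000001

0.00000001


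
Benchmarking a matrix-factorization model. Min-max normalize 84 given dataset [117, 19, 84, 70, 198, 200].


min=19, max=200
(84-19)/(200-19) = 65/181 = 0.3591

0.3591


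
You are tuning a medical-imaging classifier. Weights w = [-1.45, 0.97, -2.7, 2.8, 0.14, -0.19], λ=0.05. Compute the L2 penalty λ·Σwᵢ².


‖w‖₂² = (-1.45)² + (0.97)² + (-2.7)² + (2.8)² + (0.14)² + (-0.19)²
     = 2.1025 + 0.9409 + 7.29 + 7.84 + 0.0196 + 0.0361
     = 18.2291
λ·‖w‖₂² = 0.05·18.2291 = 0.911455

0.911455


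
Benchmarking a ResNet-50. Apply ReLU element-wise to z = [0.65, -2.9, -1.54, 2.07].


ReLU(0.65) = max(0, 0.65) = 0.65
ReLU(-2.9) = max(0, -2.9) = 0.0
ReLU(-1.54) = max(0, -1.54) = 0.0
ReLU(2.07) = max(0, 2.07) = 2.07
result = [0.65, 0.0, 0.0, 2.07]

[0.65, 0.0, 0.0, 2.07]


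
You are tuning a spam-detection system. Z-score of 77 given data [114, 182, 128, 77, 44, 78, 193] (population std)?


μ = 116.5714, σ = 51.5194
z = (77 - 116.5714)/51.5194 = -0.7681

-0.7681


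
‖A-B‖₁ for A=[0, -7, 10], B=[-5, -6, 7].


d = |0+ 5| + |-7+ 6| + |10-7|
  = 5 + 1 + 3
  = 9

9


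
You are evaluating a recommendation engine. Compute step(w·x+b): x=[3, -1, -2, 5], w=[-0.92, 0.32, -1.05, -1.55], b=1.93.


z = (3)·(-0.92) + (-1)·(0.32) + (-2)·(-1.05) + (5)·(-1.55) + 1.93
  = -6.8
step(z) = 0 (z<0)

0


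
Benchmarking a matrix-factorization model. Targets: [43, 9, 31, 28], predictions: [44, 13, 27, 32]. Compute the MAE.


Absolute errors: |43-44|=1, |9-13|=4, |31-27|=4, |28-32|=4
Sum = 13
MAE = 13/4 = 13/4

13/4


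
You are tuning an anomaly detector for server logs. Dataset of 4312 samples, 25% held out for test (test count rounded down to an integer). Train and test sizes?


Test = ⌊4312·25/100⌋ = 1078
Train = 4312 - 1078 = 3234

Train: 3234, Test: 1078


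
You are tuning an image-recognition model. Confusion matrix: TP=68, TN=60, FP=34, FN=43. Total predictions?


Total = TP + TN + FP + FN
= 68 + 60 + 34 + 43
= 205
(Predicted positive: 102, predicted negative: 103)

205


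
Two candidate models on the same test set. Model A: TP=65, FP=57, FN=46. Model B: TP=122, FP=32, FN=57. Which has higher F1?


Model A: P=65/122=0.5328, R=65/111=0.5856, F1=2PR/(P+R)=2TP/(2TP+FP+FN)=130/233=0.5579
Model B: P=122/154=0.7922, R=122/179=0.6816, F1=2PR/(P+R)=2TP/(2TP+FP+FN)=244/333=0.7327
0.5579 < 0.7327 → Model B

Model B


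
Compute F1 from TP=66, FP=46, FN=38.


Precision = 66/112 = 0.5893
Recall = 66/104 = 0.6346
F1 = 2·P·R/(P+R) = 2·TP/(2·TP+FP+FN) = 132/(132+46+38) = 132/216 = 0.6111

0.6111


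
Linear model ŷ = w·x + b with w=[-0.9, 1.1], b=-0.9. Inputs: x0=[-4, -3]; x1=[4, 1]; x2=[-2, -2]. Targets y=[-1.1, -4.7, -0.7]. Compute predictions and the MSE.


ŷ0 = (-0.9)·(-4) + (1.1)·(-3) - 0.9 = -0.6
ŷ1 = (-0.9)·(4) + (1.1)·(1) - 0.9 = -3.4
ŷ2 = (-0.9)·(-2) + (1.1)·(-2) - 0.9 = -1.3
errors² = [0.25, 1.69, 0.36]
MSE = 2.3000/3 = 0.7667

0.7667


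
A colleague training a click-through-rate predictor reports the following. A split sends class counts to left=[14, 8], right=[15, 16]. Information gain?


Parent = [29, 24], H_parent = 0.9936
H_left = 0.9457 (n=22), H_right = 0.9992 (n=31)
H_children = (22/53)·0.9457 + (31/53)·0.9992 = 0.977
IG = 0.9936 - 0.977 = 0.0166

0.0166


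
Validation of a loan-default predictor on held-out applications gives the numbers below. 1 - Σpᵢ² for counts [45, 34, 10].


Probabilities: [45/89, 34/89, 10/89] ≈ [0.5056, 0.382, 0.1124]
Σpᵢ² = (2025 + 1156 + 100)/89² = 3281/7921
Gini = 1 - Σpᵢ² = 1 - 3281/7921 = 0.5858

0.5858


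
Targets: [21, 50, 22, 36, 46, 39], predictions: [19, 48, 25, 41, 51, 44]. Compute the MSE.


Squared errors: (21-19)²=4, (50-48)²=4, (22-25)²=9, (36-41)²=25, (46-51)²=25, (39-44)²=25
Sum = 92
MSE = 92/6 = 46/3

46/3


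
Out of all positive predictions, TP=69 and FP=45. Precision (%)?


Precision = TP/(TP+FP)
= 69/(69+45)
= 69/114 = 60.53%

60.53%


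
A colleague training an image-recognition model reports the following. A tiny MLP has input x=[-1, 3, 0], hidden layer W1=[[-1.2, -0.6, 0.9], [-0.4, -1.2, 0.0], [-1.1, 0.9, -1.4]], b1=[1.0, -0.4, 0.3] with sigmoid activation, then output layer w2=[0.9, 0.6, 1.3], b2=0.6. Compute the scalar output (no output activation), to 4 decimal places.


z1[0] = (-1.2)·(-1) + (-0.6)·(3) + (0.9)·(0) + 1.0 = 0.4
z1[1] = (-0.4)·(-1) + (-1.2)·(3) + (0.0)·(0) - 0.4 = -3.6
z1[2] = (-1.1)·(-1) + (0.9)·(3) + (-1.4)·(0) + 0.3 = 4.1
h = sigmoid(z1) = [0.5987, 0.0266, 0.9837]
output = (0.9)·(0.5987) + (0.6)·(0.0266) + (1.3)·(0.9837) + 0.6 = 2.4336

2.4336


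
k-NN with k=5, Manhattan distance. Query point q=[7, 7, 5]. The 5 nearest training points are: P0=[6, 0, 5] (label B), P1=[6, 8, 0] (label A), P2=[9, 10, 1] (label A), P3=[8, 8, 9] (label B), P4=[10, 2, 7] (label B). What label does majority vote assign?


d(q,P0) = 8  (label B)
d(q,P1) = 7  (label A)
d(q,P2) = 9  (label A)
d(q,P3) = 6  (label B)
d(q,P4) = 10  (label B)
Votes: A=2, B=3
Majority → B

B


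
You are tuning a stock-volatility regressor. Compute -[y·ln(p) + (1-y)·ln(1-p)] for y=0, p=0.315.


BCE = -[y·ln(p) + (1-y)·ln(1-p)]
= -0 - 1·ln(1-0.315)
= -ln(0.685) = 0.3783

0.3783


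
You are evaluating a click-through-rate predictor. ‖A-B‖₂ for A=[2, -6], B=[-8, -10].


d = √((2+ 8)² + (-6+ 10)²)
  = √(100 + 16)
  = √116 = 10.7703

10.7703


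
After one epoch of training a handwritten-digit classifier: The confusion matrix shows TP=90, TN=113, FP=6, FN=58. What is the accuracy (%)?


Accuracy = (TP+TN)/(TP+TN+FP+FN)
= (90+113)/(267)
= 203/267 = 76.03%

76.03%


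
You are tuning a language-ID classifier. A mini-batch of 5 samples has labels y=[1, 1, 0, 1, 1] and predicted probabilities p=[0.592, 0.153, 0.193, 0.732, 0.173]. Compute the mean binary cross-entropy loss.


L[0] = -ln(0.592) = 0.5242
L[1] = -ln(0.153) = 1.8773
L[2] = -ln(1-0.193) = -ln(0.807) = 0.2144
L[3] = -ln(0.732) = 0.312
L[4] = -ln(0.173) = 1.7545
mean = (0.5242 + 1.8773 + 0.2144 + 0.312 + 1.7545)/5 = 0.9365

0.9365


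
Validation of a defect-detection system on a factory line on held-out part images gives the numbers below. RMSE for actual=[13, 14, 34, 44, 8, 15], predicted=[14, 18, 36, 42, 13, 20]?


MSE = 75/6 = 12.5
RMSE = √(75/6) = 3.5355

3.5355


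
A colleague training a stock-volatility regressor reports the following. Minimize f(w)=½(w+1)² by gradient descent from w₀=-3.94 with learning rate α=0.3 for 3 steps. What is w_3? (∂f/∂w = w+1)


step 1: grad = -3.94+1 = -2.94; w = -3.94 - 0.3·(-2.94) = -3.058
step 2: grad = -3.058+1 = -2.058; w = -3.058 - 0.3·(-2.058) = -2.4406
step 3: grad = -2.4406+1 = -1.4406; w = -2.4406 - 0.3·(-1.4406) = -2.00842

-2.00842


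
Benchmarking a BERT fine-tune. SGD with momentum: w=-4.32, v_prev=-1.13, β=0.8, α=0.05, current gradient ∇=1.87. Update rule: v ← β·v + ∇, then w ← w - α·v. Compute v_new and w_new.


v_new = 0.8·-1.13 + 1.87 = -0.904 + 1.87 = 0.966
w_new = -4.32 - 0.05·0.966 = -4.32 - 0.0483 = -4.3683

v_new=0.966, w_new=-4.3683


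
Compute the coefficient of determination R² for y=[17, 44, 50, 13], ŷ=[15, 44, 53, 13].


ȳ = 31
SS_res = Σ(y-ŷ)² = 13
SS_tot = Σ(y-ȳ)² = 1050
R² = 1 - SS_res/SS_tot = 1 - 0.0124 = 0.9876

0.9876


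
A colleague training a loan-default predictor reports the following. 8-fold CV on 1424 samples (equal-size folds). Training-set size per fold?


Fold size = 1424/8 = 178
Training per fold = 1424 - 178 = 1246

1246


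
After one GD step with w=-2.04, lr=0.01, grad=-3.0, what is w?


w_new = w - α·∇
= -2.04 - 0.01·-3.0
= -2.04 + 0.03
= -2.01

-2.01


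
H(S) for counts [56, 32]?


Probabilities: [56/88, 32/88] ≈ [0.6364, 0.3636]
H = -((56/88)·log₂(56/88) + (32/88)·log₂(32/88))
  = 0.9457 bits

0.9457 bits


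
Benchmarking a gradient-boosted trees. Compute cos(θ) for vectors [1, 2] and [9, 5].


A·B = 1·9 + 2·5 = 19
‖A‖ = √5 = 2.2361, ‖B‖ = √106 = 10.2956
cos = 19/(√5·√106) = 19/√530 = 0.8253

0.8253


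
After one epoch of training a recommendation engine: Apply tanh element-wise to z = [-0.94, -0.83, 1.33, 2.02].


tanh(-0.94) = -0.7352
tanh(-0.83) = -0.6805
tanh(1.33) = 0.8692
tanh(2.02) = 0.9654
result = [-0.7352, -0.6805, 0.8692, 0.9654]

[-0.7352, -0.6805, 0.8692, 0.9654]


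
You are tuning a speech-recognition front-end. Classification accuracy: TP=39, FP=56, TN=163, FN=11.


Accuracy = (TP+TN)/(TP+TN+FP+FN)
= (39+163)/(269)
= 202/269 = 75.09%

75.09%


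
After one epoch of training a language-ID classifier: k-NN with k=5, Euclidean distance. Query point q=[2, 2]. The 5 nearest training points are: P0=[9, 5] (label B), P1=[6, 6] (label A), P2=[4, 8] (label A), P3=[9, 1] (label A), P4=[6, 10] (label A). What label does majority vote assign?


d(q,P0) = 7.6158  (label B)
d(q,P1) = 5.6569  (label A)
d(q,P2) = 6.3246  (label A)
d(q,P3) = 7.0711  (label A)
d(q,P4) = 8.9443  (label A)
Votes: A=4, B=1
Majority → A

A


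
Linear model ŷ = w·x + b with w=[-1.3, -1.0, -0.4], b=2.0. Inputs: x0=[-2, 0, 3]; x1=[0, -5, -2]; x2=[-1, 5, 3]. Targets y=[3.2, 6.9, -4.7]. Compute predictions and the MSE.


ŷ0 = (-1.3)·(-2) + (-1.0)·(0) + (-0.4)·(3) + 2.0 = 3.4
ŷ1 = (-1.3)·(0) + (-1.0)·(-5) + (-0.4)·(-2) + 2.0 = 7.8
ŷ2 = (-1.3)·(-1) + (-1.0)·(5) + (-0.4)·(3) + 2.0 = -2.9
errors² = [0.04, 0.81, 3.24]
MSE = 4.0900/3 = 1.3633

1.3633


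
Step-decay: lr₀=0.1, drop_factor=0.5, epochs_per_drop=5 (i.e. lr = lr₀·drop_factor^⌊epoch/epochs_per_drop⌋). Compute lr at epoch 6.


n_drops = ⌊6/5⌋ = 1
lr = 0.1·0.5^1 = 0.1·0.5 = 0.05

0.05


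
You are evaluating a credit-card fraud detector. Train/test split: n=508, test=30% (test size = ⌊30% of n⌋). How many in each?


Test = ⌊508·30/100⌋ = 152
Train = 508 - 152 = 356

Train: 356, Test: 152


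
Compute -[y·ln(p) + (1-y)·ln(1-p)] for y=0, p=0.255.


BCE = -[y·ln(p) + (1-y)·ln(1-p)]
= -0 - 1·ln(1-0.255)
= -ln(0.745) = 0.2944

0.2944


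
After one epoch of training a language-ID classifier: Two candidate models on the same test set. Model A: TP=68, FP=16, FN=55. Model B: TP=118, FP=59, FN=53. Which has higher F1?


Model A: P=68/84=0.8095, R=68/123=0.5528, F1=2PR/(P+R)=2TP/(2TP+FP+FN)=136/207=0.657
Model B: P=118/177=0.6667, R=118/171=0.6901, F1=2PR/(P+R)=2TP/(2TP+FP+FN)=236/348=0.6782
0.657 < 0.6782 → Model B

Model B


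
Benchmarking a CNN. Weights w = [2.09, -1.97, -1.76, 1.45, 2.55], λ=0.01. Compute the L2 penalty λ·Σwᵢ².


‖w‖₂² = (2.09)² + (-1.97)² + (-1.76)² + (1.45)² + (2.55)²
     = 4.3681 + 3.8809 + 3.0976 + 2.1025 + 6.5025
     = 19.9516
λ·‖w‖₂² = 0.01·19.9516 = 0.199516

0.199516


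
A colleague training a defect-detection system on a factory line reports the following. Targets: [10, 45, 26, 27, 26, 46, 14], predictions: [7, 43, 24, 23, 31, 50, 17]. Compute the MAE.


Absolute errors: |10-7|=3, |45-43|=2, |26-24|=2, |27-23|=4, |26-31|=5, |46-50|=4, |14-17|=3
Sum = 23
MAE = 23/7 = 23/7

23/7


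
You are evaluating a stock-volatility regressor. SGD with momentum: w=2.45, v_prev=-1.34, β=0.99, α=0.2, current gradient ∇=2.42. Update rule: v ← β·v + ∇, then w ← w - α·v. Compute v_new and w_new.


v_new = 0.99·-1.34 + 2.42 = -1.3266 + 2.42 = 1.0934
w_new = 2.45 - 0.2·1.0934 = 2.45 - 0.21868 = 2.23132

v_new=1.0934, w_new=2.23132


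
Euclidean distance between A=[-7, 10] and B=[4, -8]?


d = √((-7-4)² + (10+ 8)²)
  = √(121 + 324)
  = √445 = 21.095

21.095


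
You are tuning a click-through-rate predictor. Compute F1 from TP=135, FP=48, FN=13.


Precision = 135/183 = 0.7377
Recall = 135/148 = 0.9122
F1 = 2·P·R/(P+R) = 2·TP/(2·TP+FP+FN) = 270/(270+48+13) = 270/331 = 0.8157

0.8157


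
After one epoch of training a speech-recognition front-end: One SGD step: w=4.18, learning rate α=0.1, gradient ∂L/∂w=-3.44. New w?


w_new = w - α·∇
= 4.18 - 0.1·-3.44
= 4.18 + 0.344
= 4.524

4.524


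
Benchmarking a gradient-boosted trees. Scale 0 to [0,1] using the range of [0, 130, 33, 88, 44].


min=0, max=130
(0-0)/(130-0) = 0/130 = 0.0

0.0


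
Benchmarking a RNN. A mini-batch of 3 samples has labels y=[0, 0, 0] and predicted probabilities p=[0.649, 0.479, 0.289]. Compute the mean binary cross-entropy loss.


L[0] = -ln(1-0.649) = -ln(0.351) = 1.047
L[1] = -ln(1-0.479) = -ln(0.521) = 0.652
L[2] = -ln(1-0.289) = -ln(0.711) = 0.3411
mean = (1.047 + 0.652 + 0.3411)/3 = 0.68

0.68


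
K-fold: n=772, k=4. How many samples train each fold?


Fold size = 772/4 = 193
Training per fold = 772 - 193 = 579

579


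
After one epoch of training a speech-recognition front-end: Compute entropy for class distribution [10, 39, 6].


Probabilities: [10/55, 39/55, 6/55] ≈ [0.1818, 0.7091, 0.1091]
H = -((10/55)·log₂(10/55) + (39/55)·log₂(39/55) + (6/55)·log₂(6/55))
  = 1.1475 bits

1.1475 bits


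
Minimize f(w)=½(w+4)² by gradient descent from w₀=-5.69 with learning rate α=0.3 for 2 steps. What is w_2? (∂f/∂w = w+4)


step 1: grad = -5.69+4 = -1.69; w = -5.69 - 0.3·(-1.69) = -5.183
step 2: grad = -5.183+4 = -1.183; w = -5.183 - 0.3·(-1.183) = -4.8281

-4.8281


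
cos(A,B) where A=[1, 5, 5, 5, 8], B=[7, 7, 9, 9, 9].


A·B = 1·7 + 5·7 + 5·9 + 5·9 + 8·9 = 204
‖A‖ = √140 = 11.8322, ‖B‖ = √341 = 18.4662
cos = 204/(√140·√341) = 204/√47740 = 0.9337

0.9337


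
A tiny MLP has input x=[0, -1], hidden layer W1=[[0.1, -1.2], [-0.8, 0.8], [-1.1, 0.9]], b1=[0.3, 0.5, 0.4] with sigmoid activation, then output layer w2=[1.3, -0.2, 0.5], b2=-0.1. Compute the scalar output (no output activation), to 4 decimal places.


z1[0] = (0.1)·(0) + (-1.2)·(-1) + 0.3 = 1.5
z1[1] = (-0.8)·(0) + (0.8)·(-1) + 0.5 = -0.3
z1[2] = (-1.1)·(0) + (0.9)·(-1) + 0.4 = -0.5
h = sigmoid(z1) = [0.8176, 0.4256, 0.3775]
output = (1.3)·(0.8176) + (-0.2)·(0.4256) + (0.5)·(0.3775) - 0.1 = 1.0665

1.0665


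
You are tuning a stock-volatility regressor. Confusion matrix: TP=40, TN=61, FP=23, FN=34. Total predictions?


Total = TP + TN + FP + FN
= 40 + 61 + 23 + 34
= 158
(Predicted positive: 63, predicted negative: 95)

158


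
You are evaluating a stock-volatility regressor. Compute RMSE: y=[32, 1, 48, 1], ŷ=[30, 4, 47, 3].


MSE = 18/4 = 4.5
RMSE = √(18/4) = 2.1213

2.1213


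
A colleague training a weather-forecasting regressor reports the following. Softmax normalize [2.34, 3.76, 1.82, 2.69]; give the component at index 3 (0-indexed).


Exponentials: e^2.34=10.3812, e^3.76=42.9484, e^1.82=6.1719, e^2.69=14.7317
Sum = 74.2332
Softmax = [0.1398, 0.5786, 0.0831, 0.1985]
p[3] = 14.7317/74.2332 = 0.1985

0.1985


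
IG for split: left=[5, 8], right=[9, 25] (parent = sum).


Parent = [14, 33], H_parent = 0.8787
H_left = 0.9612 (n=13), H_right = 0.8338 (n=34)
H_children = (13/47)·0.9612 + (34/47)·0.8338 = 0.869
IG = 0.8787 - 0.869 = 0.0097

0.0097


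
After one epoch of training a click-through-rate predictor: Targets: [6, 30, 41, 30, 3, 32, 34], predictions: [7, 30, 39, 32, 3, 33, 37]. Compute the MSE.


Squared errors: (6-7)²=1, (30-30)²=0, (41-39)²=4, (30-32)²=4, (3-3)²=0, (32-33)²=1, (34-37)²=9
Sum = 19
MSE = 19/7 = 19/7

19/7


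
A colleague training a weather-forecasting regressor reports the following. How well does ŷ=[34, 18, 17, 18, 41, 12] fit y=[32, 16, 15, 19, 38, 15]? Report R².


ȳ = 22.5
SS_res = Σ(y-ŷ)² = 31
SS_tot = Σ(y-ȳ)² = 497.5
R² = 1 - SS_res/SS_tot = 1 - 0.0623 = 0.9377

0.9377


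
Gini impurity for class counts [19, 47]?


Probabilities: [19/66, 47/66] ≈ [0.2879, 0.7121]
Σpᵢ² = (361 + 2209)/66² = 2570/4356
Gini = 1 - Σpᵢ² = 1 - 2570/4356 = 0.41

0.41


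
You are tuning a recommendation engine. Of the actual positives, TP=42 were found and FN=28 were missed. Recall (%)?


Recall = TP/(TP+FN)
= 42/(42+28)
= 42/70 = 60.0%

60.0%


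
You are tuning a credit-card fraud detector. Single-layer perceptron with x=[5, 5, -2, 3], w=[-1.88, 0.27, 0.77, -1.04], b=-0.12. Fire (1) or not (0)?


z = (5)·(-1.88) + (5)·(0.27) + (-2)·(0.77) + (3)·(-1.04) - 0.12
  = -12.83
step(z) = 0 (z<0)

0


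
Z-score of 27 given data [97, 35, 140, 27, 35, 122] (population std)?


μ = 76, σ = 45.4899
z = (27 - 76)/45.4899 = -1.0772

-1.0772


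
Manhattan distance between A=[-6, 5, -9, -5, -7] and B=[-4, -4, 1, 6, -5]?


d = |-6+ 4| + |5+ 4| + |-9-1| + |-5-6| + |-7+ 5|
  = 2 + 9 + 10 + 11 + 2
  = 34

34


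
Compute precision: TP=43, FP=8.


Precision = TP/(TP+FP)
= 43/(43+8)
= 43/51 = 84.31%

84.31%


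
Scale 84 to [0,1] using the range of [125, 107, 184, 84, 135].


min=84, max=184
(84-84)/(184-84) = 0/100 = 0.0

0.0


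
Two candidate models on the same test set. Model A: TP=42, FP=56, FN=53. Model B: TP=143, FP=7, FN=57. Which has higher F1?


Model A: P=42/98=0.4286, R=42/95=0.4421, F1=2PR/(P+R)=2TP/(2TP+FP+FN)=84/193=0.4352
Model B: P=143/150=0.9533, R=143/200=0.715, F1=2PR/(P+R)=2TP/(2TP+FP+FN)=286/350=0.8171
0.4352 < 0.8171 → Model B

Model B


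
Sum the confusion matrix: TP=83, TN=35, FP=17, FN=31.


Total = TP + TN + FP + FN
= 83 + 35 + 17 + 31
= 166
(Predicted positive: 100, predicted negative: 66)

166


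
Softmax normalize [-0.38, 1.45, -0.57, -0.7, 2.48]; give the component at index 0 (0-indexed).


Exponentials: e^-0.38=0.6839, e^1.45=4.2631, e^-0.57=0.5655, e^-0.7=0.4966, e^2.48=11.9413
Sum = 17.9504
Softmax = [0.0381, 0.2375, 0.0315, 0.0277, 0.6652]
p[0] = 0.6839/17.9504 = 0.0381

0.0381


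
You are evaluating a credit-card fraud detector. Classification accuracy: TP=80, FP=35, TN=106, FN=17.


Accuracy = (TP+TN)/(TP+TN+FP+FN)
= (80+106)/(238)
= 186/238 = 78.15%

78.15%


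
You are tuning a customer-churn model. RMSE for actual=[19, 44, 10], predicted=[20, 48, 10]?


MSE = 17/3 = 5.6667
RMSE = √(17/3) = 2.3805

2.3805


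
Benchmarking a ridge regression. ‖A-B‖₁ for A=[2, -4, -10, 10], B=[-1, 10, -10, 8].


d = |2+ 1| + |-4-10| + |-10+ 10| + |10-8|
  = 3 + 14 + 0 + 2
  = 19

19


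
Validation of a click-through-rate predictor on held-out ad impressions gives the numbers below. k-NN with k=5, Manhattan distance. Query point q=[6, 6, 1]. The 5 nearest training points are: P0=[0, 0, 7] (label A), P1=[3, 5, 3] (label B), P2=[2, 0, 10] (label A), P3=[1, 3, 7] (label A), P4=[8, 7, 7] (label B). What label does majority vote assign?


d(q,P0) = 18  (label A)
d(q,P1) = 6  (label B)
d(q,P2) = 19  (label A)
d(q,P3) = 14  (label A)
d(q,P4) = 9  (label B)
Votes: A=3, B=2
Majority → A

A


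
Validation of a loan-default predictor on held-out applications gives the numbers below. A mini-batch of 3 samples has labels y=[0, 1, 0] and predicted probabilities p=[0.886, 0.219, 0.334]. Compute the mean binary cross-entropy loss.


L[0] = -ln(1-0.886) = -ln(0.114) = 2.1716
L[1] = -ln(0.219) = 1.5187
L[2] = -ln(1-0.334) = -ln(0.666) = 0.4065
mean = (2.1716 + 1.5187 + 0.4065)/3 = 1.3656

1.3656


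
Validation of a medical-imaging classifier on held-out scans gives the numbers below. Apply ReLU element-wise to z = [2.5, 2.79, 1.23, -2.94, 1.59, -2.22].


ReLU(2.5) = max(0, 2.5) = 2.5
ReLU(2.79) = max(0, 2.79) = 2.79
ReLU(1.23) = max(0, 1.23) = 1.23
ReLU(-2.94) = max(0, -2.94) = 0.0
ReLU(1.59) = max(0, 1.59) = 1.59
ReLU(-2.22) = max(0, -2.22) = 0.0
result = [2.5, 2.79, 1.23, 0.0, 1.59, 0.0]

[2.5, 2.79, 1.23, 0.0, 1.59, 0.0]


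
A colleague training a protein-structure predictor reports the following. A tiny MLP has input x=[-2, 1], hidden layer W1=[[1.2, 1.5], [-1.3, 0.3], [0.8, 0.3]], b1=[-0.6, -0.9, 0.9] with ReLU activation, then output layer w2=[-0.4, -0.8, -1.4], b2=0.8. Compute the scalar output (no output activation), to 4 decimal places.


z1[0] = (1.2)·(-2) + (1.5)·(1) - 0.6 = -1.5
z1[1] = (-1.3)·(-2) + (0.3)·(1) - 0.9 = 2.0
z1[2] = (0.8)·(-2) + (0.3)·(1) + 0.9 = -0.4
h = ReLU(z1) = [0.0, 2.0, 0.0]
output = (-0.4)·(0.0) + (-0.8)·(2.0) + (-1.4)·(0.0) + 0.8 = -0.8

-0.8


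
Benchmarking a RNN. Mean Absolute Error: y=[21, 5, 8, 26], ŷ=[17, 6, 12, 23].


Absolute errors: |21-17|=4, |5-6|=1, |8-12|=4, |26-23|=3
Sum = 12
MAE = 12/4 = 3

3


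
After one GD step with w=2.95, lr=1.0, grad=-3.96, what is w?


w_new = w - α·∇
= 2.95 - 1.0·-3.96
= 2.95 + 3.96
= 6.91

6.91


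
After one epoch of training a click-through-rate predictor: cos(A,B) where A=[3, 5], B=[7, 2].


A·B = 3·7 + 5·2 = 31
‖A‖ = √34 = 5.831, ‖B‖ = √53 = 7.2801
cos = 31/(√34·√53) = 31/√1802 = 0.7303

0.7303


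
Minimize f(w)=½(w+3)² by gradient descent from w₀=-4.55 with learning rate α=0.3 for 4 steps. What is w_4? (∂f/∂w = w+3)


step 1: grad = -4.55+3 = -1.55; w = -4.55 - 0.3·(-1.55) = -4.085
step 2: grad = -4.085+3 = -1.085; w = -4.085 - 0.3·(-1.085) = -3.7595
step 3: grad = -3.7595+3 = -0.7595; w = -3.7595 - 0.3·(-0.7595) = -3.53165
step 4: grad = -3.53165+3 = -0.53165; w = -3.53165 - 0.3·(-0.53165) = -3.372155

-3.372155


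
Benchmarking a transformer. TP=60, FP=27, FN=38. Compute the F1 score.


Precision = 60/87 = 0.6897
Recall = 60/98 = 0.6122
F1 = 2·P·R/(P+R) = 2·TP/(2·TP+FP+FN) = 120/(120+27+38) = 120/185 = 0.6486

0.6486


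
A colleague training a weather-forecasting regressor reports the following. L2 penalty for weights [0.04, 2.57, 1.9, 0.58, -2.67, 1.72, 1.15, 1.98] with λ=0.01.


‖w‖₂² = (0.04)² + (2.57)² + (1.9)² + (0.58)² + (-2.67)² + (1.72)² + (1.15)² + (1.98)²
     = 0.0016 + 6.6049 + 3.61 + 0.3364 + 7.1289 + 2.9584 + 1.3225 + 3.9204
     = 25.8831
λ·‖w‖₂² = 0.01·25.8831 = 0.258831

0.258831


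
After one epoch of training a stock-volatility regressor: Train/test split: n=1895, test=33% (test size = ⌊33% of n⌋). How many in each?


Test = ⌊1895·33/100⌋ = 625
Train = 1895 - 625 = 1270

Train: 1270, Test: 625


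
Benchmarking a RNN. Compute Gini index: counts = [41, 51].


Probabilities: [41/92, 51/92] ≈ [0.4457, 0.5543]
Σpᵢ² = (1681 + 2601)/92² = 4282/8464
Gini = 1 - Σpᵢ² = 1 - 4282/8464 = 0.4941

0.4941


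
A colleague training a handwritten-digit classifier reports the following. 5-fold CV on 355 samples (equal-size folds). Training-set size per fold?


Fold size = 355/5 = 71
Training per fold = 355 - 71 = 284

284


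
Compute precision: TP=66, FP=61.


Precision = TP/(TP+FP)
= 66/(66+61)
= 66/127 = 51.97%

51.97%


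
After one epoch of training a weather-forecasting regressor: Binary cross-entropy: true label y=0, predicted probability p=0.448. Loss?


BCE = -[y·ln(p) + (1-y)·ln(1-p)]
= -0 - 1·ln(1-0.448)
= -ln(0.552) = 0.5942

0.5942


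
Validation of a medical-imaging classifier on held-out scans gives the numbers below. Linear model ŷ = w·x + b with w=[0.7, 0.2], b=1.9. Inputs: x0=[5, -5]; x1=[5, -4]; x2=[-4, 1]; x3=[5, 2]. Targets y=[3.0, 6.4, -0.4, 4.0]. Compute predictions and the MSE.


ŷ0 = (0.7)·(5) + (0.2)·(-5) + 1.9 = 4.4
ŷ1 = (0.7)·(5) + (0.2)·(-4) + 1.9 = 4.6
ŷ2 = (0.7)·(-4) + (0.2)·(1) + 1.9 = -0.7
ŷ3 = (0.7)·(5) + (0.2)·(2) + 1.9 = 5.8
errors² = [1.96, 3.24, 0.09, 3.24]
MSE = 8.5300/4 = 2.1325

2.1325


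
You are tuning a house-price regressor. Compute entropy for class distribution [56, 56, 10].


Probabilities: [56/122, 56/122, 10/122] ≈ [0.459, 0.459, 0.082]
H = -((56/122)·log₂(56/122) + (56/122)·log₂(56/122) + (10/122)·log₂(10/122))
  = 1.3271 bits

1.3271 bits


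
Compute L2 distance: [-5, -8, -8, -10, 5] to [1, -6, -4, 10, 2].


d = √((-5-1)² + (-8+ 6)² + (-8+ 4)² + (-10-10)² + (5-2)²)
  = √(36 + 4 + 16 + 400 + 9)
  = √465 = 21.5639

21.5639


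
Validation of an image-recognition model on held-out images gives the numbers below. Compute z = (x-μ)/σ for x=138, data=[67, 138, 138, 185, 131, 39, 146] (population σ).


μ = 120.5714, σ = 46.3492
z = (138 - 120.5714)/46.3492 = 0.376

0.376


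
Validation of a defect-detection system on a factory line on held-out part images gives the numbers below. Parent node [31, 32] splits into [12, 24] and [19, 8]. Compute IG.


Parent = [31, 32], H_parent = 0.9998
H_left = 0.9183 (n=36), H_right = 0.8767 (n=27)
H_children = (36/63)·0.9183 + (27/63)·0.8767 = 0.9005
IG = 0.9998 - 0.9005 = 0.0993

0.0993


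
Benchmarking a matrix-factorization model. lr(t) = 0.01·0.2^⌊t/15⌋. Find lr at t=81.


n_drops = ⌊81/15⌋ = 5
lr = 0.01·0.2^5 = 0.01·0.00032 = 0.0000032

0.0000032


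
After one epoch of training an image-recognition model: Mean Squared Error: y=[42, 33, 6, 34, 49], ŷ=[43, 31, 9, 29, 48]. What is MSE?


Squared errors: (42-43)²=1, (33-31)²=4, (6-9)²=9, (34-29)²=25, (49-48)²=1
Sum = 40
MSE = 40/5 = 8

8


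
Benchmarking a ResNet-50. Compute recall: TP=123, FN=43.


Recall = TP/(TP+FN)
= 123/(123+43)
= 123/166 = 74.1%

74.1%


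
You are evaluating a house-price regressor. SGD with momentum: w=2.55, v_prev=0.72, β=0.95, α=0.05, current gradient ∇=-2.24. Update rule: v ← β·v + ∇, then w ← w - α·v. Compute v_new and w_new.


v_new = 0.95·0.72 - 2.24 = 0.684 - 2.24 = -1.556
w_new = 2.55 - 0.05·-1.556 = 2.55 + 0.0778 = 2.6278

v_new=-1.556, w_new=2.6278


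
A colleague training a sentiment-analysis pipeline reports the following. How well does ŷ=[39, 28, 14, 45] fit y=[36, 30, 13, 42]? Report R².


ȳ = 30.25
SS_res = Σ(y-ŷ)² = 23
SS_tot = Σ(y-ȳ)² = 468.75
R² = 1 - SS_res/SS_tot = 1 - 0.0491 = 0.9509

0.9509


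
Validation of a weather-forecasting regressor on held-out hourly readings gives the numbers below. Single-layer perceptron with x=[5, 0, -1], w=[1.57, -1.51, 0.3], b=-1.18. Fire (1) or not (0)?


z = (5)·(1.57) + (0)·(-1.51) + (-1)·(0.3) - 1.18
  = 6.37
step(z) = 1 (z≥0)

1


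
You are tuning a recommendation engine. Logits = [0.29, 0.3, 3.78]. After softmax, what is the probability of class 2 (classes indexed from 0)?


Exponentials: e^0.29=1.3364, e^0.3=1.3499, e^3.78=43.816
Sum = 46.5023
Softmax = [0.0287, 0.029, 0.9422]
p[2] = 43.816/46.5023 = 0.9422

0.9422


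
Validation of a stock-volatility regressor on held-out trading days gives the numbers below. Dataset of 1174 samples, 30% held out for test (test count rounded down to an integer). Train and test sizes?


Test = ⌊1174·30/100⌋ = 352
Train = 1174 - 352 = 822

Train: 822, Test: 352


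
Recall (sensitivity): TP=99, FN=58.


Recall = TP/(TP+FN)
= 99/(99+58)
= 99/157 = 63.06%

63.06%


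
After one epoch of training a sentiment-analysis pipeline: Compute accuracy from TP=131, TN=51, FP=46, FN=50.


Accuracy = (TP+TN)/(TP+TN+FP+FN)
= (131+51)/(278)
= 182/278 = 65.47%

65.47%


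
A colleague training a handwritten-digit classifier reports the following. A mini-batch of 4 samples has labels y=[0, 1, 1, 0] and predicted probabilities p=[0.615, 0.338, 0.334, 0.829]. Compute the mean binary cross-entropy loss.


L[0] = -ln(1-0.615) = -ln(0.385) = 0.9545
L[1] = -ln(0.338) = 1.0847
L[2] = -ln(0.334) = 1.0966
L[3] = -ln(1-0.829) = -ln(0.171) = 1.7661
mean = (0.9545 + 1.0847 + 1.0966 + 1.7661)/4 = 1.2255

1.2255


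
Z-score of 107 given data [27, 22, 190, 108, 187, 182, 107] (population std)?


μ = 117.5714, σ = 67.3559
z = (107 - 117.5714)/67.3559 = -0.1569

-0.1569


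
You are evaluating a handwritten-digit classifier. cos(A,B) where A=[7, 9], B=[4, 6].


A·B = 7·4 + 9·6 = 82
‖A‖ = √130 = 11.4018, ‖B‖ = √52 = 7.2111
cos = 82/(√130·√52) = 82/√6760 = 0.9973

0.9973


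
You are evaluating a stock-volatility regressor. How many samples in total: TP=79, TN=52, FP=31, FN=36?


Total = TP + TN + FP + FN
= 79 + 52 + 31 + 36
= 198
(Predicted positive: 110, predicted negative: 88)

198


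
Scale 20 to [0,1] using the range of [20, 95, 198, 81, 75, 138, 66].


min=20, max=198
(20-20)/(198-20) = 0/178 = 0.0

0.0


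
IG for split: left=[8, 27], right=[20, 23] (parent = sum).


Parent = [28, 50], H_parent = 0.9418
H_left = 0.7755 (n=35), H_right = 0.9965 (n=43)
H_children = (35/78)·0.7755 + (43/78)·0.9965 = 0.8973
IG = 0.9418 - 0.8973 = 0.0445

0.0445


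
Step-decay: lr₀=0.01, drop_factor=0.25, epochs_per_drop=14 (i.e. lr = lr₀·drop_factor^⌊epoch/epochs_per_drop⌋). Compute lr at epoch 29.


n_drops = ⌊29/14⌋ = 2
lr = 0.01·0.25^2 = 0.01·0.0625 = 0.000625

0.000625


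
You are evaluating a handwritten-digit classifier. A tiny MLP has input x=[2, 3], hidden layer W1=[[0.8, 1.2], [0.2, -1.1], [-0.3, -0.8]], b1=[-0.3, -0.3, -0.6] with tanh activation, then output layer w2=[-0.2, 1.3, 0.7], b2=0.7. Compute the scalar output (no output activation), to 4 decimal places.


z1[0] = (0.8)·(2) + (1.2)·(3) - 0.3 = 4.9
z1[1] = (0.2)·(2) + (-1.1)·(3) - 0.3 = -3.2
z1[2] = (-0.3)·(2) + (-0.8)·(3) - 0.6 = -3.6
h = tanh(z1) = [0.9999, -0.9967, -0.9985]
output = (-0.2)·(0.9999) + (1.3)·(-0.9967) + (0.7)·(-0.9985) + 0.7 = -1.4946

-1.4946


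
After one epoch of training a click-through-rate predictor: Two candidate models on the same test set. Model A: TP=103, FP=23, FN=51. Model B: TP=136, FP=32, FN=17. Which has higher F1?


Model A: P=103/126=0.8175, R=103/154=0.6688, F1=2PR/(P+R)=2TP/(2TP+FP+FN)=206/280=0.7357
Model B: P=136/168=0.8095, R=136/153=0.8889, F1=2PR/(P+R)=2TP/(2TP+FP+FN)=272/321=0.8474
0.7357 < 0.8474 → Model B

Model B


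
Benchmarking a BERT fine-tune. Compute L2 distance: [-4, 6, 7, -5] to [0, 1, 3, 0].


d = √((-4-0)² + (6-1)² + (7-3)² + (-5-0)²)
  = √(16 + 25 + 16 + 25)
  = √82 = 9.0554

9.0554


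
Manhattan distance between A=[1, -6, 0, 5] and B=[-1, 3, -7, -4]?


d = |1+ 1| + |-6-3| + |0+ 7| + |5+ 4|
  = 2 + 9 + 7 + 9
  = 27

27


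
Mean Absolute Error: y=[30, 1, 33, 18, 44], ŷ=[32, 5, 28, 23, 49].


Absolute errors: |30-32|=2, |1-5|=4, |33-28|=5, |18-23|=5, |44-49|=5
Sum = 21
MAE = 21/5 = 21/5

21/5


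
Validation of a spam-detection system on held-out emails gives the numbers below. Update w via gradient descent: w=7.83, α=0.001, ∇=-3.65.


w_new = w - α·∇
= 7.83 - 0.001·-3.65
= 7.83 + 0.00365
= 7.83365

7.83365


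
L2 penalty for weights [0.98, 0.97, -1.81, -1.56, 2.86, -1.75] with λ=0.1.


‖w‖₂² = (0.98)² + (0.97)² + (-1.81)² + (-1.56)² + (2.86)² + (-1.75)²
     = 0.9604 + 0.9409 + 3.2761 + 2.4336 + 8.1796 + 3.0625
     = 18.8531
λ·‖w‖₂² = 0.1·18.8531 = 1.88531

1.88531


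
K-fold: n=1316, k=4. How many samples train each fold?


Fold size = 1316/4 = 329
Training per fold = 1316 - 329 = 987

987


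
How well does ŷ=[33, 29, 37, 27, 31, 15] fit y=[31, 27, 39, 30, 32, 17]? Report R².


ȳ = 29.3333
SS_res = Σ(y-ŷ)² = 26
SS_tot = Σ(y-ȳ)² = 261.33
R² = 1 - SS_res/SS_tot = 1 - 0.0995 = 0.9005

0.9005


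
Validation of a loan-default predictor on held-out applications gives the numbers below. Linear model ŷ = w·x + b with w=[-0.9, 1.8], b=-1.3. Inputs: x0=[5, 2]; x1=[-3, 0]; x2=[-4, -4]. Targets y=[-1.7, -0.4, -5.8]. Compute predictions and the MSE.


ŷ0 = (-0.9)·(5) + (1.8)·(2) - 1.3 = -2.2
ŷ1 = (-0.9)·(-3) + (1.8)·(0) - 1.3 = 1.4
ŷ2 = (-0.9)·(-4) + (1.8)·(-4) - 1.3 = -4.9
errors² = [0.25, 3.24, 0.81]
MSE = 4.3000/3 = 1.4333

1.4333


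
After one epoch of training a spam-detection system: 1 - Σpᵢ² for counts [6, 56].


Probabilities: [6/62, 56/62] ≈ [0.0968, 0.9032]
Σpᵢ² = (36 + 3136)/62² = 3172/3844
Gini = 1 - Σpᵢ² = 1 - 3172/3844 = 0.1748

0.1748


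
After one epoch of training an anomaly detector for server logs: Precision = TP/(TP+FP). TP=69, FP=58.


Precision = TP/(TP+FP)
= 69/(69+58)
= 69/127 = 54.33%

54.33%


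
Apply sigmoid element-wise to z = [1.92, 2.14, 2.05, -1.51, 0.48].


σ(1.92) = 1/(1+e^-1.92) = 0.8721
σ(2.14) = 1/(1+e^-2.14) = 0.8947
σ(2.05) = 1/(1+e^-2.05) = 0.8859
σ(-1.51) = 1/(1+e^1.51) = 0.1809
σ(0.48) = 1/(1+e^-0.48) = 0.6177
result = [0.8721, 0.8947, 0.8859, 0.1809, 0.6177]

[0.8721, 0.8947, 0.8859, 0.1809, 0.6177]


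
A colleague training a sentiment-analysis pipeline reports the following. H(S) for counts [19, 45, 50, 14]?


Probabilities: [19/128, 45/128, 50/128, 14/128] ≈ [0.1484, 0.3516, 0.3906, 0.1094]
H = -((19/128)·log₂(19/128) + (45/128)·log₂(45/128) + (50/128)·log₂(50/128) + (14/128)·log₂(14/128))
  = 1.8177 bits

1.8177 bits
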